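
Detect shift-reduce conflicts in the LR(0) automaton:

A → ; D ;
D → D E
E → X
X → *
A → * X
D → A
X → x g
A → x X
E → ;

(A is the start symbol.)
Augment with A' → A and build the canonical LR(0) collection (I0 = CLOSURE({[A' → . A]}), then GOTO on every symbol after a dot until no new states appear). It has 15 states:
  I0: { [A → . * X], [A → . ; D ;], [A → . x X], [A' → . A] }  — shift
  I1: { [A → * . X], [X → . *], [X → . x g] }  — shift
  I2: { [A → . * X], [A → . ; D ;], [A → . x X], [A → ; . D ;], [D → . A], [D → . D E] }  — shift
  I3: { [A' → A .] }  — accept
  I4: { [A → x . X], [X → . *], [X → . x g] }  — shift
  I5: { [X → * .] }  — reduce
  I6: { [A → x X .] }  — reduce
  I7: { [X → x . g] }  — shift
  I8: { [X → x g .] }  — reduce
  I9: { [D → A .] }  — reduce
  I10: { [A → ; D . ;], [D → D . E], [E → . ;], [E → . X], [X → . *], [X → . x g] }  — shift
  I11: { [A → ; D ; .], [E → ; .] }  — 2 reduces
  I12: { [D → D E .] }  — reduce
  I13: { [E → X .] }  — reduce
  I14: { [A → * X .] }  — reduce

No state contains both a complete item and a shift item.

Answer: No shift-reduce conflicts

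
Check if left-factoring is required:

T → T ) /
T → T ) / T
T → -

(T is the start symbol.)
Left-factoring is needed when two productions for the same non-terminal
share a common prefix on the right-hand side.

Productions for T:
  T → T ) /
  T → T ) / T
  T → -

Found common prefix 'T ) /' in productions for T

Answer: Yes, T has productions with common prefix 'T ) /'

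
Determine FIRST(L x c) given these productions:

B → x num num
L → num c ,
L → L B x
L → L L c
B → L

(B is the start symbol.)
FIRST sets of the non-terminals involved (from the grammar, by fixed-point iteration):
  FIRST(L) = { 'num' }

To compute FIRST(L x c), process the symbols left to right:
Symbol L is a non-terminal. Add FIRST(L) \ {ε} = { 'num' }
L is not nullable (ε ∉ FIRST(L)), so stop here.
FIRST(L x c) = { 'num' }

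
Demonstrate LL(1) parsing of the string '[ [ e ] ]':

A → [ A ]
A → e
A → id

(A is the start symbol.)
Stack is shown with the top on the left.

Stack      Input        Action
------------------------------
A $        [ [ e ] ] $  output A → [ A ]
[ A ] $    [ [ e ] ] $  match '['
A ] $      [ e ] ] $    output A → [ A ]
[ A ] ] $  [ e ] ] $    match '['
A ] ] $    e ] ] $      output A → e
e ] ] $    e ] ] $      match 'e'
] ] $      ] ] $        match ']'
] $        ] $          match ']'
$          $            accept

The string is accepted.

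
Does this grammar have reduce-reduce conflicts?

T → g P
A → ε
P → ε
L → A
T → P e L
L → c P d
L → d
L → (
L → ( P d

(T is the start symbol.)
Augment with T' → T and build the canonical LR(0) collection (I0 = CLOSURE({[T' → . T]}), then GOTO on every symbol after a dot until no new states appear). It has 15 states:
  I0: { [P → .], [T → . P e L], [T → . g P], [T' → . T] }  — shift, reduce
  I1: { [T → P . e L] }  — shift
  I2: { [T' → T .] }  — accept
  I3: { [P → .], [T → g . P] }  — reduce
  I4: { [T → g P .] }  — reduce
  I5: { [A → .], [L → . ( P d], [L → . (], [L → . A], [L → . c P d], [L → . d], [T → P e . L] }  — shift, reduce
  I6: { [L → ( . P d], [L → ( .], [P → .] }  — 2 reduces
  I7: { [L → A .] }  — reduce
  I8: { [T → P e L .] }  — reduce
  I9: { [L → c . P d], [P → .] }  — reduce
  I10: { [L → d .] }  — reduce
  I11: { [L → c P . d] }  — shift
  I12: { [L → c P d .] }  — reduce
  I13: { [L → ( P . d] }  — shift
  I14: { [L → ( P d .] }  — reduce

I6 contains complete items [L → ( .], [P → .] — reduce-reduce conflict.

Answer: Yes — I6: [L → ( .] vs [P → .]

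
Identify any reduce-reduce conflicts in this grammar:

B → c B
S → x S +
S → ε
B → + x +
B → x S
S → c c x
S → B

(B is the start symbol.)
A reduce-reduce conflict occurs when an LR(0) state has two complete items [A → α .] and [B → β .] — both call for a reduction, and with no lookahead the parser cannot choose between them.

Augment with B' → B and build the canonical LR(0) collection (I0 = CLOSURE({[B' → . B]}), then GOTO on every symbol after a dot until no new states appear). It has 16 states:
  I0: { [B → . + x +], [B → . c B], [B → . x S], [B' → . B] }  — shift
  I1: { [B → + . x +] }  — shift
  I2: { [B' → B .] }  — accept
  I3: { [B → . + x +], [B → . c B], [B → . x S], [B → c . B] }  — shift
  I4: { [B → . + x +], [B → . c B], [B → . x S], [B → x . S], [S → . B], [S → . c c x], [S → . x S +], [S → .] }  — shift, reduce
  I5: { [S → B .] }  — reduce
  I6: { [B → x S .] }  — reduce
  I7: { [B → . + x +], [B → . c B], [B → . x S], [B → c . B], [S → c . c x] }  — shift
  I8: { [B → . + x +], [B → . c B], [B → . x S], [B → x . S], [S → . B], [S → . c c x], [S → . x S +], [S → .], [S → x . S +] }  — shift, reduce
  I9: { [B → x S .], [S → x S . +] }  — shift, reduce
  I10: { [S → x S + .] }  — reduce
  I11: { [B → c B .] }  — reduce
  I12: { [B → . + x +], [B → . c B], [B → . x S], [B → c . B], [S → c c . x] }  — shift
  I13: { [B → . + x +], [B → . c B], [B → . x S], [B → x . S], [S → . B], [S → . c c x], [S → . x S +], [S → .], [S → c c x .] }  — shift, 2 reduces
  I14: { [B → + x . +] }  — shift
  I15: { [B → + x + .] }  — reduce

I13 contains complete items [S → .], [S → c c x .] — reduce-reduce conflict.

Answer: Yes — I13: [S → .] vs [S → c c x .]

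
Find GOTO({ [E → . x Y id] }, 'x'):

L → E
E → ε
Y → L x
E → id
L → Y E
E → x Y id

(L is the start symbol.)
{ [E → . id], [E → . x Y id], [E → .], [E → x . Y id], [L → . E], [L → . Y E], [Y → . L x] }

GOTO(I, 'x') = CLOSURE({ [A → αX.β] : [A → α.Xβ] ∈ I, X = 'x' })

Items with dot before 'x', with the dot advanced:
  [E → . x Y id] → [E → x . Y id]
Closure of the advanced items:
  [E → x . Y id] has the dot before Y: add [Y → . L x]
  [Y → . L x] has the dot before L: add [L → . E], [L → . Y E]
  [L → . E] has the dot before E: add [E → .], [E → . id], [E → . x Y id]

GOTO = { [E → . id], [E → . x Y id], [E → .], [E → x . Y id], [L → . E], [L → . Y E], [Y → . L x] }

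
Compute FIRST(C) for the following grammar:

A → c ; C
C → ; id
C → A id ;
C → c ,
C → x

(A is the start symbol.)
{ ';', 'c', 'x' }

To compute FIRST(C), examine every production with C on the left-hand side, reading each right-hand side left to right until a non-nullable symbol is reached.

FIRST sets of the other non-terminals involved (by the same procedure, iterated to a fixed point):
  FIRST(A) = { 'c' }

From C → ; id:
  - ';' is a terminal: add ';' and stop
From C → A id ;:
  - A is a non-terminal: add FIRST(A) \ {ε} = { 'c' }
    A is not nullable, so stop
From C → c ,:
  - c is a terminal: add 'c' and stop
From C → x:
  - x is a terminal: add 'x' and stop

Collecting: FIRST(C) = { ';', 'c', 'x' }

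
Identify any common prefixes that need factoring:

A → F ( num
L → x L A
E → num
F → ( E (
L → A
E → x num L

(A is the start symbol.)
Left-factoring is needed when two productions for the same non-terminal
share a common prefix on the right-hand side.

Productions for L:
  L → x L A
  L → A
Productions for E:
  E → num
  E → x num L

No common prefixes found.

Answer: No, left-factoring is not needed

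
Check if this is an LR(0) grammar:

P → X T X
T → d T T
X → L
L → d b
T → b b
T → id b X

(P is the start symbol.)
A grammar is LR(0) if no state in the canonical LR(0) collection has:
  - both a shift item (dot before a terminal) and a complete item (shift-reduce conflict), or
  - two or more complete items (reduce-reduce conflict; the accept item [P' → P .] counts as a complete item here).

Augment with P' → P and build the canonical LR(0) collection (I0 = CLOSURE({[P' → . P]}), then GOTO on every symbol after a dot until no new states appear). It has 16 states:
  I0: { [L → . d b], [P → . X T X], [P' → . P], [X → . L] }  — shift
  I1: { [X → L .] }  — reduce
  I2: { [P' → P .] }  — accept
  I3: { [P → X . T X], [T → . b b], [T → . d T T], [T → . id b X] }  — shift
  I4: { [L → d . b] }  — shift
  I5: { [L → d b .] }  — reduce
  I6: { [L → . d b], [P → X T . X], [X → . L] }  — shift
  I7: { [T → b . b] }  — shift
  I8: { [T → . b b], [T → . d T T], [T → . id b X], [T → d . T T] }  — shift
  I9: { [T → id . b X] }  — shift
  I10: { [L → . d b], [T → id b . X], [X → . L] }  — shift
  I11: { [T → id b X .] }  — reduce
  I12: { [T → . b b], [T → . d T T], [T → . id b X], [T → d T . T] }  — shift
  I13: { [T → d T T .] }  — reduce
  I14: { [T → b b .] }  — reduce
  I15: { [P → X T X .] }  — reduce

Every state is either a pure shift/goto state or contains exactly one complete item and nothing to shift — no conflicts. The grammar is LR(0).

Answer: Yes, the grammar is LR(0)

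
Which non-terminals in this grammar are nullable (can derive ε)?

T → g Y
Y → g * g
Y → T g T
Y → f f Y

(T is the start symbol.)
None

There are no ε-productions, so no non-terminal can derive ε.
No non-terminals are nullable.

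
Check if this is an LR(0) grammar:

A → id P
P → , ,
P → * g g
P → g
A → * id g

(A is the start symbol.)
A grammar is LR(0) if no state in the canonical LR(0) collection has:
  - both a shift item (dot before a terminal) and a complete item (shift-reduce conflict), or
  - two or more complete items (reduce-reduce conflict; the accept item [A' → A .] counts as a complete item here).

Augment with A' → A and build the canonical LR(0) collection (I0 = CLOSURE({[A' → . A]}), then GOTO on every symbol after a dot until no new states appear). It has 13 states:
  I0: { [A → . * id g], [A → . id P], [A' → . A] }  — shift
  I1: { [A → * . id g] }  — shift
  I2: { [A' → A .] }  — accept
  I3: { [A → id . P], [P → . * g g], [P → . , ,], [P → . g] }  — shift
  I4: { [P → * . g g] }  — shift
  I5: { [P → , . ,] }  — shift
  I6: { [A → id P .] }  — reduce
  I7: { [P → g .] }  — reduce
  I8: { [P → , , .] }  — reduce
  I9: { [P → * g . g] }  — shift
  I10: { [P → * g g .] }  — reduce
  I11: { [A → * id . g] }  — shift
  I12: { [A → * id g .] }  — reduce

Every state is either a pure shift/goto state or contains exactly one complete item and nothing to shift — no conflicts. The grammar is LR(0).

Answer: Yes, the grammar is LR(0)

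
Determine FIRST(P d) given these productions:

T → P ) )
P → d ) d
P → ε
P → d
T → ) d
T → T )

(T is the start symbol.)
FIRST sets of the non-terminals involved (from the grammar, by fixed-point iteration):
  FIRST(P) = { 'd', ε }

To compute FIRST(P d), process the symbols left to right:
Symbol P is a non-terminal. Add FIRST(P) \ {ε} = { 'd' }
P is nullable (ε ∈ FIRST(P)), continue to the next symbol.
Symbol d is a terminal. Add 'd' and stop.
FIRST(P d) = { 'd' }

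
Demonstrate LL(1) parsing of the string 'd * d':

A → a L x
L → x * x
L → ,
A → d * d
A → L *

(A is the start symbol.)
Stack is shown with the top on the left.

Stack    Input    Action
------------------------
A $      d * d $  output A → d * d
d * d $  d * d $  match 'd'
* d $    * d $    match '*'
d $      d $      match 'd'
$        $        accept

The string is accepted.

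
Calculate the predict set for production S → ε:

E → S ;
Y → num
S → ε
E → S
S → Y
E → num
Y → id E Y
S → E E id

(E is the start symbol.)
{ $, ';', 'id', 'num' }

PREDICT(S → ε) = (FIRST(RHS) \ {ε}) ∪ (FOLLOW(S) if ε ∈ FIRST(RHS), i.e. RHS ⇒* ε)
The right-hand side is ε (FIRST(ε) = { ε }), so the predict set is FOLLOW(S) = { $, ';', 'id', 'num' }
PREDICT(S → ε) = { $, ';', 'id', 'num' }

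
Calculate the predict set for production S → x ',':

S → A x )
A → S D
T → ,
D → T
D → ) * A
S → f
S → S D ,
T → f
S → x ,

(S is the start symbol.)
PREDICT(S → x ',') = (FIRST(RHS) \ {ε}) ∪ (FOLLOW(S) if ε ∈ FIRST(RHS), i.e. RHS ⇒* ε)
FIRST(x ',') = { 'x' }
ε ∉ FIRST(x ','), so FOLLOW(S) is not added.
PREDICT(S → x ',') = { 'x' }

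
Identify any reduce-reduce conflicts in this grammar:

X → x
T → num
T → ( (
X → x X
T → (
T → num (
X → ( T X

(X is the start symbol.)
No reduce-reduce conflicts

A reduce-reduce conflict occurs when an LR(0) state has two complete items [A → α .] and [B → β .] — both call for a reduction, and with no lookahead the parser cannot choose between them.

Augment with X' → X and build the canonical LR(0) collection (I0 = CLOSURE({[X' → . X]}), then GOTO on every symbol after a dot until no new states appear). It has 11 states:
  I0: { [X → . ( T X], [X → . x X], [X → . x], [X' → . X] }  — shift
  I1: { [T → . ( (], [T → . (], [T → . num (], [T → . num], [X → ( . T X] }  — shift
  I2: { [X' → X .] }  — accept
  I3: { [X → . ( T X], [X → . x X], [X → . x], [X → x . X], [X → x .] }  — shift, reduce
  I4: { [X → x X .] }  — reduce
  I5: { [T → ( . (], [T → ( .] }  — shift, reduce
  I6: { [X → ( T . X], [X → . ( T X], [X → . x X], [X → . x] }  — shift
  I7: { [T → num . (], [T → num .] }  — shift, reduce
  I8: { [T → num ( .] }  — reduce
  I9: { [X → ( T X .] }  — reduce
  I10: { [T → ( ( .] }  — reduce

No state contains more than one complete item.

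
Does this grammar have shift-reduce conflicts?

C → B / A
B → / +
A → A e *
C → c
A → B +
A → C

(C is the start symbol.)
A shift-reduce conflict occurs when an LR(0) state has both:
  - a complete (reduce) item [A → α .] (dot at the end), and
  - a shift item [B → β . c γ] (dot before a terminal).

Augment with C' → C and build the canonical LR(0) collection (I0 = CLOSURE({[C' → . C]}), then GOTO on every symbol after a dot until no new states appear). It has 13 states:
  I0: { [B → . / +], [C → . B / A], [C → . c], [C' → . C] }  — shift
  I1: { [B → / . +] }  — shift
  I2: { [C → B . / A] }  — shift
  I3: { [C' → C .] }  — accept
  I4: { [C → c .] }  — reduce
  I5: { [A → . A e *], [A → . B +], [A → . C], [B → . / +], [C → . B / A], [C → . c], [C → B / . A] }  — shift
  I6: { [A → A . e *], [C → B / A .] }  — shift, reduce
  I7: { [A → B . +], [C → B . / A] }  — shift
  I8: { [A → C .] }  — reduce
  I9: { [A → B + .] }  — reduce
  I10: { [A → A e . *] }  — shift
  I11: { [A → A e * .] }  — reduce
  I12: { [B → / + .] }  — reduce

I6 contains reduce item [C → B / A .] and shift item [A → A . e *] — shift-reduce conflict.

Answer: Yes — I6: [C → B / A .] vs [A → A . e *]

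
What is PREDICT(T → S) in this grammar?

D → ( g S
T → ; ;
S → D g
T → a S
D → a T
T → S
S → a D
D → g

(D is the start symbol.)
{ '(', 'a', 'g' }

PREDICT(T → S) = (FIRST(RHS) \ {ε}) ∪ (FOLLOW(T) if ε ∈ FIRST(RHS), i.e. RHS ⇒* ε)
FIRST(S) = { '(', 'a', 'g' }
FIRST(S) = { '(', 'a', 'g' }
ε ∉ FIRST(S), so FOLLOW(T) is not added.
PREDICT(T → S) = { '(', 'a', 'g' }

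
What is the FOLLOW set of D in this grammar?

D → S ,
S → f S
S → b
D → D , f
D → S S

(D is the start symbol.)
{ $, ',' }

To compute FOLLOW(D), find every occurrence of D on a right-hand side N → α D β: add FIRST(β) \ {ε}, and if β is empty or nullable also add FOLLOW(N). Iterate to a fixed point.

D is the start symbol, so $ ∈ FOLLOW(D).
In D → D , f: D is followed by ',' f, add FIRST(',' f) \ {ε} = { ',' }

Taking the union: FOLLOW(D) = { $, ',' }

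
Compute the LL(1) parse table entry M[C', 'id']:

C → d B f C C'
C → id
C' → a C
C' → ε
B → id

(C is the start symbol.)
To find M[C', 'id'], we find productions for C' where 'id' is in the predict set (PREDICT(N → α) = (FIRST(α) \ {ε}) ∪ (FOLLOW(N) if α ⇒* ε)).

Relevant sets:
  FOLLOW(C') = { $, 'a' }

C' → a C: PREDICT = { 'a' }
C' → ε: PREDICT = { $, 'a' }

M[C', 'id'] is empty (no production applies)

Answer: Empty (error entry)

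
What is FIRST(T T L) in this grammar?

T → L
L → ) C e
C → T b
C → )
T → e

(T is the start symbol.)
{ ')', 'e' }

FIRST sets of the non-terminals involved (from the grammar, by fixed-point iteration):
  FIRST(T) = { ')', 'e' }

To compute FIRST(T T L), process the symbols left to right:
Symbol T is a non-terminal. Add FIRST(T) \ {ε} = { ')', 'e' }
T is not nullable (ε ∉ FIRST(T)), so stop here.
FIRST(T T L) = { ')', 'e' }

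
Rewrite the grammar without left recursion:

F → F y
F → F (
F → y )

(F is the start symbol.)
F is directly left-recursive. The standard transformation for
  A → A α₁ | ... | A α_m | β₁ | ... | β_n
is
  A  → β₁ A' | ... | β_n A'
  A' → α₁ A' | ... | α_m A' | ε

F → y ) becomes F → y ) F'
F → F y becomes F' → y F'
F → F ( becomes F' → ( F'
Add F' → ε

Resulting grammar:
F → y ) F'
F' → y F'
F' → ( F'
F' → ε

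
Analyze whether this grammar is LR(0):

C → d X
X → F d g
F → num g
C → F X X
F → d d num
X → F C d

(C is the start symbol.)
Augment with C' → C and build the canonical LR(0) collection (I0 = CLOSURE({[C' → . C]}), then GOTO on every symbol after a dot until no new states appear). It has 18 states:
  I0: { [C → . F X X], [C → . d X], [C' → . C], [F → . d d num], [F → . num g] }  — shift
  I1: { [C' → C .] }  — accept
  I2: { [C → F . X X], [F → . d d num], [F → . num g], [X → . F C d], [X → . F d g] }  — shift
  I3: { [C → d . X], [F → . d d num], [F → . num g], [F → d . d num], [X → . F C d], [X → . F d g] }  — shift
  I4: { [F → num . g] }  — shift
  I5: { [F → num g .] }  — reduce
  I6: { [C → . F X X], [C → . d X], [F → . d d num], [F → . num g], [X → F . C d], [X → F . d g] }  — shift
  I7: { [C → d X .] }  — reduce
  I8: { [F → d . d num], [F → d d . num] }  — shift
  I9: { [F → d d . num] }  — shift
  I10: { [F → d d num .] }  — reduce
  I11: { [X → F C . d] }  — shift
  I12: { [C → d . X], [F → . d d num], [F → . num g], [F → d . d num], [X → . F C d], [X → . F d g], [X → F d . g] }  — shift
  I13: { [X → F d g .] }  — reduce
  I14: { [X → F C d .] }  — reduce
  I15: { [C → F X . X], [F → . d d num], [F → . num g], [X → . F C d], [X → . F d g] }  — shift
  I16: { [F → d . d num] }  — shift
  I17: { [C → F X X .] }  — reduce

Every state is either a pure shift/goto state or contains exactly one complete item and nothing to shift — no conflicts. The grammar is LR(0).

Answer: Yes, the grammar is LR(0)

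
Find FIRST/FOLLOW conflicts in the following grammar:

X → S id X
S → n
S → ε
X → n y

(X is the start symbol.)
No FIRST/FOLLOW conflicts.

A FIRST/FOLLOW conflict occurs when a non-terminal N has a nullable alternative N → β (β ⇒* ε) and another alternative N → α with FIRST(α) ∩ FOLLOW(N) ≠ ∅: on such a lookahead the parser cannot decide between expanding α and letting N vanish via β.

Nullable non-terminals: S.

S: nullable alternative(s) S → ε; FOLLOW(S) = { 'id' }
  S → n: FIRST \ {ε} = { 'n' } — disjoint from FOLLOW(S)
  S → ε: FIRST \ {ε} = { } — this is the only nullable alternative, skip

X has no nullable alternative, so no FIRST/FOLLOW check is needed there.

No FIRST/FOLLOW conflicts found.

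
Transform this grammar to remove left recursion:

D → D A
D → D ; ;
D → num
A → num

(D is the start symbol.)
D is directly left-recursive. The standard transformation for
  A → A α₁ | ... | A α_m | β₁ | ... | β_n
is
  A  → β₁ A' | ... | β_n A'
  A' → α₁ A' | ... | α_m A' | ε

D → num becomes D → num D'
D → D A becomes D' → A D'
D → D ; ; becomes D' → ; ; D'
Add D' → ε

Productions for other non-terminals are unchanged:
  A → num

Resulting grammar:
D → num D'
D' → A D'
D' → ; ; D'
D' → ε
A → num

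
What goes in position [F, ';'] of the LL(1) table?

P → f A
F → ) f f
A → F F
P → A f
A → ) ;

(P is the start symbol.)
Empty (error entry)

To find M[F, ';'], we find productions for F where ';' is in the predict set (PREDICT(N → α) = (FIRST(α) \ {ε}) ∪ (FOLLOW(N) if α ⇒* ε)).

F → ) f f: PREDICT = { ')' }

M[F, ';'] is empty (no production applies)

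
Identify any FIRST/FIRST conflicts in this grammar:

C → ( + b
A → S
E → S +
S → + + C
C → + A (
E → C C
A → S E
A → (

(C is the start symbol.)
Yes. A → S / A → S E on { '+' }; E → S '+' / E → C C on { '+' }

FIRST sets of the non-terminals at (or reachable through a nullable prefix from) the front of some alternative:
  FIRST(S) = { '+' }
  FIRST(C) = { '(', '+' }

Productions for C:
  C → ( + b: FIRST = { '(' }
  C → + A (: FIRST = { '+' }
Productions for A:
  A → S: FIRST = { '+' }
  A → S E: FIRST = { '+' }
  A → (: FIRST = { '(' }
Productions for E:
  E → S +: FIRST = { '+' }
  E → C C: FIRST = { '(', '+' }
S has only one production, so no FIRST/FIRST conflict is possible there.

Conflict for A: A → S and A → S E
  Overlap: { '+' }
Conflict for E: E → S + and E → C C
  Overlap: { '+' }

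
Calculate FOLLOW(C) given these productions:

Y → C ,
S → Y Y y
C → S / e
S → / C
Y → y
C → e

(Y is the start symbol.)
To compute FOLLOW(C), find every occurrence of C on a right-hand side N → α C β: add FIRST(β) \ {ε}, and if β is empty or nullable also add FOLLOW(N). Iterate to a fixed point.

In Y → C ,: C is followed by ',', add FIRST(',') \ {ε} = { ',' }
In S → / C: C is at the end, add FOLLOW(S)

The FOLLOW sets referred to above (computed the same way, to a fixed point):
  FOLLOW(S) = { '/' }

Taking the union: FOLLOW(C) = { ',', '/' }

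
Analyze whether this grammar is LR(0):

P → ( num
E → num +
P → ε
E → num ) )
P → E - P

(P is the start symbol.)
No. Shift-reduce conflict between [P → .] and [E → . num ) )]

Augment with P' → P and build the canonical LR(0) collection (I0 = CLOSURE({[P' → . P]}), then GOTO on every symbol after a dot until no new states appear). It has 11 states:
  I0: { [E → . num ) )], [E → . num +], [P → . ( num], [P → . E - P], [P → .], [P' → . P] }  — shift, reduce
  I1: { [P → ( . num] }  — shift
  I2: { [P → E . - P] }  — shift
  I3: { [P' → P .] }  — accept
  I4: { [E → num . ) )], [E → num . +] }  — shift
  I5: { [E → num ) . )] }  — shift
  I6: { [E → num + .] }  — reduce
  I7: { [E → num ) ) .] }  — reduce
  I8: { [E → . num ) )], [E → . num +], [P → . ( num], [P → . E - P], [P → .], [P → E - . P] }  — shift, reduce
  I9: { [P → E - P .] }  — reduce
  I10: { [P → ( num .] }  — reduce

Conflict in state I0:
  Shift-reduce conflict between [P → .] and [E → . num ) )]
So the grammar is NOT LR(0).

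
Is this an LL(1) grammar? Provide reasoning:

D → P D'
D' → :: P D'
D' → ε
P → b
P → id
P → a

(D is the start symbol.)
Yes, the grammar is LL(1).

A grammar is LL(1) if for each non-terminal N with multiple productions, the predict sets of those productions are pairwise disjoint, where PREDICT(N → α) = (FIRST(α) \ {ε}) ∪ (FOLLOW(N) if α ⇒* ε).

Relevant sets:
  FOLLOW(D') = { $ }

For D':
  PREDICT(D' → :: P D') = { '::' }
  PREDICT(D' → ε) = { $ }
For P:
  PREDICT(P → b) = { 'b' }
  PREDICT(P → id) = { 'id' }
  PREDICT(P → a) = { 'a' }
D has a single production, so nothing to check there.

All predict sets are disjoint. The grammar IS LL(1).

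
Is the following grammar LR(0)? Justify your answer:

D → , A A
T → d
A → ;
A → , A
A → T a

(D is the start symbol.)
A grammar is LR(0) if no state in the canonical LR(0) collection has:
  - both a shift item (dot before a terminal) and a complete item (shift-reduce conflict), or
  - two or more complete items (reduce-reduce conflict; the accept item [D' → D .] counts as a complete item here).

Augment with D' → D and build the canonical LR(0) collection (I0 = CLOSURE({[D' → . D]}), then GOTO on every symbol after a dot until no new states appear). It has 11 states:
  I0: { [D → . , A A], [D' → . D] }  — shift
  I1: { [A → . , A], [A → . ;], [A → . T a], [D → , . A A], [T → . d] }  — shift
  I2: { [D' → D .] }  — accept
  I3: { [A → , . A], [A → . , A], [A → . ;], [A → . T a], [T → . d] }  — shift
  I4: { [A → ; .] }  — reduce
  I5: { [A → . , A], [A → . ;], [A → . T a], [D → , A . A], [T → . d] }  — shift
  I6: { [A → T . a] }  — shift
  I7: { [T → d .] }  — reduce
  I8: { [A → T a .] }  — reduce
  I9: { [D → , A A .] }  — reduce
  I10: { [A → , A .] }  — reduce

Every state is either a pure shift/goto state or contains exactly one complete item and nothing to shift — no conflicts. The grammar is LR(0).

Answer: Yes, the grammar is LR(0)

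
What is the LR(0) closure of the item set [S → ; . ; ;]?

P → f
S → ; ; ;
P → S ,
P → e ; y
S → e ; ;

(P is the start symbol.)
{ [S → ; . ; ;] }

To compute CLOSURE, for each item [A → α.Bβ] where B is a non-terminal, add [B → .γ] for all productions B → γ; repeat for the newly added items until nothing changes.

Start with: [S → ; . ; ;]
The dot precedes the terminal ';', so nothing is added.

CLOSURE = { [S → ; . ; ;] }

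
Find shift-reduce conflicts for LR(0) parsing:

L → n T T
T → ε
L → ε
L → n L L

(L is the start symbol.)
Yes — I0: [L → .] vs [L → . n L L]; I2: [L → .] vs [L → . n L L]; I3: [L → .] vs [L → . n L L]

A shift-reduce conflict occurs when an LR(0) state has both:
  - a complete (reduce) item [A → α .] (dot at the end), and
  - a shift item [B → β . c γ] (dot before a terminal).

Augment with L' → L and build the canonical LR(0) collection (I0 = CLOSURE({[L' → . L]}), then GOTO on every symbol after a dot until no new states appear). It has 7 states:
  I0: { [L → . n L L], [L → . n T T], [L → .], [L' → . L] }  — shift, reduce
  I1: { [L' → L .] }  — accept
  I2: { [L → . n L L], [L → . n T T], [L → .], [L → n . L L], [L → n . T T], [T → .] }  — shift, 2 reduces
  I3: { [L → . n L L], [L → . n T T], [L → .], [L → n L . L] }  — shift, reduce
  I4: { [L → n T . T], [T → .] }  — reduce
  I5: { [L → n T T .] }  — reduce
  I6: { [L → n L L .] }  — reduce

I0 contains reduce item [L → .] and shift items [L → . n L L], [L → . n T T] — shift-reduce conflict.
I2 contains reduce items [L → .], [T → .] and shift items [L → . n L L], [L → . n T T] — shift-reduce conflict.
I3 contains reduce item [L → .] and shift items [L → . n L L], [L → . n T T] — shift-reduce conflict.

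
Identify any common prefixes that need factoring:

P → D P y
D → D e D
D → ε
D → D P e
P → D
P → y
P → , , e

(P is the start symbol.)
Yes, P has productions with common prefix 'D'; D has productions with common prefix 'D'

Left-factoring is needed when two productions for the same non-terminal
share a common prefix on the right-hand side.

Productions for P:
  P → D P y
  P → D
  P → y
  P → , , e
Productions for D:
  D → D e D
  D → ε
  D → D P e

Found common prefix 'D' in productions for P
Found common prefix 'D' in productions for D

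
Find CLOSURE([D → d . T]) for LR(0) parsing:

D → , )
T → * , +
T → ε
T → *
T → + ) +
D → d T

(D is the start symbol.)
To compute CLOSURE, for each item [A → α.Bβ] where B is a non-terminal, add [B → .γ] for all productions B → γ; repeat for the newly added items until nothing changes.

Start with: [D → d . T]
  [D → d . T] has the dot before T: add [T → . * , +], [T → .], [T → . *], [T → . + ) +]
No further items can be added.

CLOSURE = { [D → d . T], [T → . * , +], [T → . *], [T → . + ) +], [T → .] }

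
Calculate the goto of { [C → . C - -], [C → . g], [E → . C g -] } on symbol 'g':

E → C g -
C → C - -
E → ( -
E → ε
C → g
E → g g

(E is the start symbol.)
GOTO(I, 'g') = CLOSURE({ [A → αX.β] : [A → α.Xβ] ∈ I, X = 'g' })

Items with dot before 'g', with the dot advanced:
  [C → . g] → [C → g .]
Closure adds nothing (no advanced item has the dot before a non-terminal).

GOTO = { [C → g .] }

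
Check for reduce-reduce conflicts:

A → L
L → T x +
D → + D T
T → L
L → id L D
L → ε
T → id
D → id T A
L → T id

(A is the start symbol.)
A reduce-reduce conflict occurs when an LR(0) state has two complete items [A → α .] and [B → β .] — both call for a reduction, and with no lookahead the parser cannot choose between them.

Augment with A' → A and build the canonical LR(0) collection (I0 = CLOSURE({[A' → . A]}), then GOTO on every symbol after a dot until no new states appear). It has 18 states:
  I0: { [A → . L], [A' → . A], [L → . T id], [L → . T x +], [L → . id L D], [L → .], [T → . L], [T → . id] }  — shift, reduce
  I1: { [A' → A .] }  — accept
  I2: { [A → L .], [T → L .] }  — 2 reduces
  I3: { [L → T . id], [L → T . x +] }  — shift
  I4: { [L → . T id], [L → . T x +], [L → . id L D], [L → .], [L → id . L D], [T → . L], [T → . id], [T → id .] }  — shift, 2 reduces
  I5: { [D → . + D T], [D → . id T A], [L → id L . D], [T → L .] }  — shift, reduce
  I6: { [D → + . D T], [D → . + D T], [D → . id T A] }  — shift
  I7: { [L → id L D .] }  — reduce
  I8: { [D → id . T A], [L → . T id], [L → . T x +], [L → . id L D], [L → .], [T → . L], [T → . id] }  — shift, reduce
  I9: { [T → L .] }  — reduce
  I10: { [A → . L], [D → id T . A], [L → . T id], [L → . T x +], [L → . id L D], [L → .], [L → T . id], [L → T . x +], [T → . L], [T → . id] }  — shift, reduce
  I11: { [D → id T A .] }  — reduce
  I12: { [L → . T id], [L → . T x +], [L → . id L D], [L → .], [L → T id .], [L → id . L D], [T → . L], [T → . id], [T → id .] }  — shift, 3 reduces
  I13: { [L → T x . +] }  — shift
  I14: { [L → T x + .] }  — reduce
  I15: { [D → + D . T], [L → . T id], [L → . T x +], [L → . id L D], [L → .], [T → . L], [T → . id] }  — shift, reduce
  I16: { [D → + D T .], [L → T . id], [L → T . x +] }  — shift, reduce
  I17: { [L → T id .] }  — reduce

I2 contains complete items [A → L .], [T → L .] — reduce-reduce conflict.
I4 contains complete items [L → .], [T → id .] — reduce-reduce conflict.
I12 contains complete items [L → .], [L → T id .], [T → id .] — reduce-reduce conflict.

Answer: Yes — I2: [A → L .] vs [T → L .]; I4: [L → .] vs [T → id .]; I12: [L → .] vs [L → T id .]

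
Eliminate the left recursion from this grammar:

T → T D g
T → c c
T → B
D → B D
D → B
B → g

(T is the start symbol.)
T is directly left-recursive. The standard transformation for
  A → A α₁ | ... | A α_m | β₁ | ... | β_n
is
  A  → β₁ A' | ... | β_n A'
  A' → α₁ A' | ... | α_m A' | ε

T → c c becomes T → c c T'
T → B becomes T → B T'
T → T D g becomes T' → D g T'
Add T' → ε

Productions for other non-terminals are unchanged:
  D → B D
  D → B
  B → g

Resulting grammar:
T → c c T'
T → B T'
T' → D g T'
T' → ε
D → B D
D → B
B → g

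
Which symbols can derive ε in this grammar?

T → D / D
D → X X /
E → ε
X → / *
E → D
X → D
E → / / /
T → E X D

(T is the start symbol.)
ε-productions: E → ε
So E is immediately nullable.
No further non-terminal can be added: every production for the remaining non-terminals contains a terminal or a non-nullable non-terminal.
Nullable = { 'E' }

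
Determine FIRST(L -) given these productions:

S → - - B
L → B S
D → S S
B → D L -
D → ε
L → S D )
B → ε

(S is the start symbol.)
FIRST sets of the non-terminals involved (from the grammar, by fixed-point iteration):
  FIRST(L) = { '-' }

To compute FIRST(L -), process the symbols left to right:
Symbol L is a non-terminal. Add FIRST(L) \ {ε} = { '-' }
L is not nullable (ε ∉ FIRST(L)), so stop here.
FIRST(L -) = { '-' }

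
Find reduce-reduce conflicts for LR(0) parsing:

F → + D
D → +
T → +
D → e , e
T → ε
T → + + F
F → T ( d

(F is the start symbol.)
Yes — I6: [D → + .] vs [T → .]

Augment with F' → F and build the canonical LR(0) collection (I0 = CLOSURE({[F' → . F]}), then GOTO on every symbol after a dot until no new states appear). It has 12 states:
  I0: { [F → . + D], [F → . T ( d], [F' → . F], [T → . + + F], [T → . +], [T → .] }  — shift, reduce
  I1: { [D → . +], [D → . e , e], [F → + . D], [T → + . + F], [T → + .] }  — shift, reduce
  I2: { [F' → F .] }  — accept
  I3: { [F → T . ( d] }  — shift
  I4: { [F → T ( . d] }  — shift
  I5: { [F → T ( d .] }  — reduce
  I6: { [D → + .], [F → . + D], [F → . T ( d], [T → + + . F], [T → . + + F], [T → . +], [T → .] }  — shift, 2 reduces
  I7: { [F → + D .] }  — reduce
  I8: { [D → e . , e] }  — shift
  I9: { [D → e , . e] }  — shift
  I10: { [D → e , e .] }  — reduce
  I11: { [T → + + F .] }  — reduce

I6 contains complete items [D → + .], [T → .] — reduce-reduce conflict.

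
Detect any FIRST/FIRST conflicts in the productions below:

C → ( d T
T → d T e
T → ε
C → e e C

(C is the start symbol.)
Productions for C:
  C → ( d T: FIRST = { '(' }
  C → e e C: FIRST = { 'e' }
Productions for T:
  T → d T e: FIRST = { 'd' }
  T → ε: FIRST = { ε }

All alternatives of each non-terminal have pairwise disjoint FIRST sets.

Answer: No FIRST/FIRST conflicts.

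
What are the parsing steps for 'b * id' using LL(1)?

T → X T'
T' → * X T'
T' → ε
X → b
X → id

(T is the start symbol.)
LL(1) parsing maintains a stack (initially the start symbol over $) and the input. At each step: if the stack top is a terminal, match it against the current input token; if it is a non-terminal N, replace it with the RHS of M[N, lookahead] (the unique production whose predict set contains the lookahead).

Stack is shown with the top on the left.

Stack     Input     Action
--------------------------
T $       b * id $  output T → X T'
X T' $    b * id $  output X → b
b T' $    b * id $  match 'b'
T' $      * id $    output T' → * X T'
* X T' $  * id $    match '*'
X T' $    id $      output X → id
id T' $   id $      match 'id'
T' $      $         output T' → ε
$         $         accept

The string is accepted.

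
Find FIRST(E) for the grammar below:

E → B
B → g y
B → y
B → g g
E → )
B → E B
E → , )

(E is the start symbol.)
{ ')', ',', 'g', 'y' }

To compute FIRST(E), examine every production with E on the left-hand side, reading each right-hand side left to right until a non-nullable symbol is reached.

FIRST sets of the other non-terminals involved (by the same procedure, iterated to a fixed point):
  FIRST(B) = { ')', ',', 'g', 'y' }

From E → B:
  - B is a non-terminal: add FIRST(B) \ {ε} = { ')', ',', 'g', 'y' }
    B is not nullable, so stop
From E → ):
  - ')' is a terminal: add ')' and stop
From E → , ):
  - ',' is a terminal: add ',' and stop

Collecting: FIRST(E) = { ')', ',', 'g', 'y' }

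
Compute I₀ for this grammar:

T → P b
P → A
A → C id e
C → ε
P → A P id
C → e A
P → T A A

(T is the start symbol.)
{ [A → . C id e], [C → . e A], [C → .], [P → . A P id], [P → . A], [P → . T A A], [T → . P b], [T' → . T] }

First, augment the grammar with T' → T
I₀ = CLOSURE({ [T' → . T] }):
  [T' → . T] has the dot before T: add [T → . P b]
  [T → . P b] has the dot before P: add [P → . A], [P → . A P id], [P → . T A A]
  [P → . A] has the dot before A: add [A → . C id e]
  [A → . C id e] has the dot before C: add [C → .], [C → . e A]
No further items can be added.

I₀ = { [A → . C id e], [C → . e A], [C → .], [P → . A P id], [P → . A], [P → . T A A], [T → . P b], [T' → . T] }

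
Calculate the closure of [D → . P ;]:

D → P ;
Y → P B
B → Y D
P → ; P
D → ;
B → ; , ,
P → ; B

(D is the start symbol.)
To compute CLOSURE, for each item [A → α.Bβ] where B is a non-terminal, add [B → .γ] for all productions B → γ; repeat for the newly added items until nothing changes.

Start with: [D → . P ;]
  [D → . P ;] has the dot before P: add [P → . ; P], [P → . ; B]
No further items can be added.

CLOSURE = { [D → . P ;], [P → . ; B], [P → . ; P] }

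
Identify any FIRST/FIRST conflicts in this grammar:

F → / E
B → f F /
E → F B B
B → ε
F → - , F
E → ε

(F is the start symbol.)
A FIRST/FIRST conflict occurs when two productions N → α and N → β for the same non-terminal have FIRST(α) ∩ FIRST(β) ≠ ∅ (with ε ∈ FIRST of a nullable right-hand side, so two nullable alternatives also conflict).

FIRST sets of the non-terminals at (or reachable through a nullable prefix from) the front of some alternative:
  FIRST(F) = { '-', '/' }

Productions for F:
  F → / E: FIRST = { '/' }
  F → - , F: FIRST = { '-' }
Productions for B:
  B → f F /: FIRST = { 'f' }
  B → ε: FIRST = { ε }
Productions for E:
  E → F B B: FIRST = { '-', '/' }
  E → ε: FIRST = { ε }

All alternatives of each non-terminal have pairwise disjoint FIRST sets.

Answer: No FIRST/FIRST conflicts.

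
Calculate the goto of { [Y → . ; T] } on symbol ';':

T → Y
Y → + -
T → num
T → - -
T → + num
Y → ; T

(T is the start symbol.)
{ [T → . + num], [T → . - -], [T → . Y], [T → . num], [Y → . + -], [Y → . ; T], [Y → ; . T] }

GOTO(I, ';') = CLOSURE({ [A → αX.β] : [A → α.Xβ] ∈ I, X = ';' })

Items with dot before ';', with the dot advanced:
  [Y → . ; T] → [Y → ; . T]
Closure of the advanced items:
  [Y → ; . T] has the dot before T: add [T → . Y], [T → . num], [T → . - -], [T → . + num]
  [T → . Y] has the dot before Y: add [Y → . + -], [Y → . ; T]

GOTO = { [T → . + num], [T → . - -], [T → . Y], [T → . num], [Y → . + -], [Y → . ; T], [Y → ; . T] }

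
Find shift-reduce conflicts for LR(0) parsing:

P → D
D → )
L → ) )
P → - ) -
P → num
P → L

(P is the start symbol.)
Yes — I1: [D → ) .] vs [L → ) . )]

A shift-reduce conflict occurs when an LR(0) state has both:
  - a complete (reduce) item [A → α .] (dot at the end), and
  - a shift item [B → β . c γ] (dot before a terminal).

Augment with P' → P and build the canonical LR(0) collection (I0 = CLOSURE({[P' → . P]}), then GOTO on every symbol after a dot until no new states appear). It has 10 states:
  I0: { [D → . )], [L → . ) )], [P → . - ) -], [P → . D], [P → . L], [P → . num], [P' → . P] }  — shift
  I1: { [D → ) .], [L → ) . )] }  — shift, reduce
  I2: { [P → - . ) -] }  — shift
  I3: { [P → D .] }  — reduce
  I4: { [P → L .] }  — reduce
  I5: { [P' → P .] }  — accept
  I6: { [P → num .] }  — reduce
  I7: { [P → - ) . -] }  — shift
  I8: { [P → - ) - .] }  — reduce
  I9: { [L → ) ) .] }  — reduce

I1 contains reduce item [D → ) .] and shift item [L → ) . )] — shift-reduce conflict.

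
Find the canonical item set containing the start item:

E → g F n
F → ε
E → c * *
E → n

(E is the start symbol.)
First, augment the grammar with E' → E
I₀ = CLOSURE({ [E' → . E] }):
  [E' → . E] has the dot before E: add [E → . g F n], [E → . c * *], [E → . n]
No further items can be added.

I₀ = { [E → . c * *], [E → . g F n], [E → . n], [E' → . E] }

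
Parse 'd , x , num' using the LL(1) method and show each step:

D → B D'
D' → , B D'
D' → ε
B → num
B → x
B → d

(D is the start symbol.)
Stack is shown with the top on the left.

Stack     Input          Action
-------------------------------
D $       d , x , num $  output D → B D'
B D' $    d , x , num $  output B → d
d D' $    d , x , num $  match 'd'
D' $      , x , num $    output D' → , B D'
, B D' $  , x , num $    match ','
B D' $    x , num $      output B → x
x D' $    x , num $      match 'x'
D' $      , num $        output D' → , B D'
, B D' $  , num $        match ','
B D' $    num $          output B → num
num D' $  num $          match 'num'
D' $      $              output D' → ε
$         $              accept

The string is accepted.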